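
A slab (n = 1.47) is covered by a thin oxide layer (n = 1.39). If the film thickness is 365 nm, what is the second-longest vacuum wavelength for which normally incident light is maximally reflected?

Ray reflecting at the top interface goes from n = 1.0 toward n = 1.39: a half-wave phase shift.
Bottom surface (1.39 → 1.47): reflection off a higher-index medium gives a half-wave phase shift.
The two reflections carry the same phase change, so no net offset.
So the condition for constructive reflection is 2 n t = m λ.
λ = 2 n t / m. The second-longest wavelength is m = 2: λ = 2 × 1.39 × 365 / 2.00 = 507 nm.

507 nm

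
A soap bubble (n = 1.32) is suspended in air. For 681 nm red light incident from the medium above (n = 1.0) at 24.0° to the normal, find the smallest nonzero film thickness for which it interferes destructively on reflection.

Top surface (1.0 → 1.32): reflection off a higher-index medium gives a half-wave phase shift.
Bottom surface (1.32 → 1.0): reflection off a lower-index medium gives no phase shift.
Exactly one π shift → a net half-wave offset.
With one net inversion, destructive interference in reflection requires 2 n t cos θ_r = m λ.
Snell's law: 1.0 sin 24.0° = 1.32 sin θ_r → sin θ_r = 0.308, cos θ_r = 0.951.
Minimum nonzero at m = 1: t = λ / (2 n cos θ_r) = 681 / (2 × 1.32 × 0.951) = 271 nm.

271 nm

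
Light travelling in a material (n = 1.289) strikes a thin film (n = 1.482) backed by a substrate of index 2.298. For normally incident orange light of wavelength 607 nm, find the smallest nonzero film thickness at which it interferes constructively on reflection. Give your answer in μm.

0.205 μm

At the upper boundary (n = 1.289 to n = 1.482) the reflected ray undergoes a half-wave phase shift.
At the lower boundary (n = 1.482 to n = 2.298) the reflected ray undergoes a half-wave phase shift.
The two reflections carry the same phase change, so no net offset.
For maximum reflection here: 2 n t = m λ.
Minimum nonzero at m = 1: t = λ / (2 n) = 607 / (2 × 1.482) = 205 nm.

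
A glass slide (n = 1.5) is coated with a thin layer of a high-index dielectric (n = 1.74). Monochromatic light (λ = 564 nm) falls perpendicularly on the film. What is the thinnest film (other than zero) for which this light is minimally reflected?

At the upper boundary (n = 1.0 to n = 1.74) the reflected ray undergoes a half-wave phase shift.
Ray reflecting at the bottom interface goes from n = 1.74 toward n = 1.5: no phase shift.
Net: one phase inversion between the two reflected rays.
So the condition for destructive reflection is 2 n t = m λ.
Minimum nonzero at m = 1: t = λ / (2 n) = 564 / (2 × 1.74) = 162 nm.

162 nm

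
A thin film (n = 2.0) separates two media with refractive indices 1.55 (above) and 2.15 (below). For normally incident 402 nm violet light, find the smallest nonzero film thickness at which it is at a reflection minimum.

At the upper boundary (n = 1.55 to n = 2.0) the reflected ray undergoes a half-wave phase shift.
Bottom surface (2.0 → 2.15): reflection off a higher-index medium gives a half-wave phase shift.
The two reflections carry the same phase change, so no net offset.
For minimum reflection here: 2 n t = (m + ½) λ.
Minimum at m = 0: t = λ / (4 n) = 402 / (4 × 2.0) = 50.3 nm.

50.3 nm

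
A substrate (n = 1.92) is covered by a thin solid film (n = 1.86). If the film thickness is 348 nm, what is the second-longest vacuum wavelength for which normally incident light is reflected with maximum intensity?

647 nm

Ray reflecting at the top interface goes from n = 1.0 toward n = 1.86: a half-wave phase shift.
Ray reflecting at the bottom interface goes from n = 1.86 toward n = 1.92: a half-wave phase shift.
Net: no relative phase inversion (both shifts match).
With no net inversion, constructive interference in reflection requires 2 n t = m λ.
λ = 2 n t / m. The second-longest wavelength is m = 2: λ = 2 × 1.86 × 348 / 2.00 = 647 nm.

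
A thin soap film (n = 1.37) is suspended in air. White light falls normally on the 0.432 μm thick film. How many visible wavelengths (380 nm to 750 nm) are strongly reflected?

1

Top surface (1.0 → 1.37): reflection off a higher-index medium gives a half-wave phase shift.
Ray reflecting at the bottom interface goes from n = 1.37 toward n = 1.0: no phase shift.
The two reflections differ by half a wavelength.
With one net inversion, constructive interference in reflection requires 2 n t = (m + ½) λ.
λ = 2 n t / (m + ½) = 1184 / (m + ½) nm.
m=1: 789 nm (IR); m=2: 473 nm (visible); m=3: 338 nm (UV).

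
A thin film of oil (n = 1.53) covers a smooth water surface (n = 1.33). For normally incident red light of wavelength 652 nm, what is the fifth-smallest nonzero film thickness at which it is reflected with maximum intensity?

959 nm

Ray reflecting at the top interface goes from n = 1.0 toward n = 1.53: a half-wave phase shift.
At the lower boundary (n = 1.53 to n = 1.33) the reflected ray undergoes no phase shift.
Exactly one π shift → a net half-wave offset.
So the condition for constructive reflection is 2 n t = (m + ½) λ.
The fifth-smallest nonzero thickness corresponds to m = 4: t = (m + ½) λ / (2 n) = 4.50 × 652 / (2 × 1.53) = 959 nm.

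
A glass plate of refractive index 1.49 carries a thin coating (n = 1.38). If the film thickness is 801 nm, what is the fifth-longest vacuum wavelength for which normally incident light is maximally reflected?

442 nm

Top surface (1.0 → 1.38): reflection off a higher-index medium gives a half-wave phase shift.
At the lower boundary (n = 1.38 to n = 1.49) the reflected ray undergoes a half-wave phase shift.
Zero or two π shifts → no net half-wave offset.
For strong reflection here: 2 n t = m λ.
λ = 2 n t / m. The fifth-longest wavelength is m = 5: λ = 2 × 1.38 × 801 / 5.00 = 442 nm.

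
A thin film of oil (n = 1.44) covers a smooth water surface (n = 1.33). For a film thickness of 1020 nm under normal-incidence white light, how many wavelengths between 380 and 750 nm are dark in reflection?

At the upper boundary (n = 1.0 to n = 1.44) the reflected ray undergoes a half-wave phase shift.
Bottom surface (1.44 → 1.33): reflection off a lower-index medium gives no phase shift.
Net: one phase inversion between the two reflected rays.
So the condition for destructive reflection is 2 n t = m λ.
λ = 2 n t / m = 2938 / m nm.
m=3: 979 nm (IR); m=4: 734 nm (visible); m=5: 588 nm (visible); m=6: 490 nm (visible); m=7: 420 nm (visible); m=8: 367 nm (UV).

4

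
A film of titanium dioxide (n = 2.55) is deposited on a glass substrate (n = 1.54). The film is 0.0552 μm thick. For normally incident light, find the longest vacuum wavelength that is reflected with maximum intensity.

Ray reflecting at the top interface goes from n = 1.0 toward n = 2.55: a half-wave phase shift.
Ray reflecting at the bottom interface goes from n = 2.55 toward n = 1.54: no phase shift.
Net: one phase inversion between the two reflected rays.
With one net inversion, constructive interference in reflection requires 2 n t = (m + ½) λ.
λ = 2 n t / (m + ½). The longest wavelength is m = 0: λ = 2 × 2.55 × 55.2 / 0.500 = 563 nm.

563 nm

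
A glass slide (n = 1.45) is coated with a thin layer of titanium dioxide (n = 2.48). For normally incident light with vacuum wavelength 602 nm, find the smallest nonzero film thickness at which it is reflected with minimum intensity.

121 nm

Ray reflecting at the top interface goes from n = 1.0 toward n = 2.48: a half-wave phase shift.
At the lower boundary (n = 2.48 to n = 1.45) the reflected ray undergoes no phase shift.
The two reflections differ by half a wavelength.
For dark reflection here: 2 n t = m λ.
Minimum nonzero at m = 1: t = λ / (2 n) = 602 / (2 × 2.48) = 121 nm.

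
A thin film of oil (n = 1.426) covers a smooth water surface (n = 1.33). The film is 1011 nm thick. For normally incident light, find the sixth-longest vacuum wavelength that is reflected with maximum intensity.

524 nm

Top surface (1.0 → 1.426): reflection off a higher-index medium gives a half-wave phase shift.
Ray reflecting at the bottom interface goes from n = 1.426 toward n = 1.33: no phase shift.
Net: one phase inversion between the two reflected rays.
So the condition for constructive reflection is 2 n t = (m + ½) λ.
λ = 2 n t / (m + ½). The sixth-longest wavelength is m = 5: λ = 2 × 1.426 × 1011 / 5.50 = 524 nm.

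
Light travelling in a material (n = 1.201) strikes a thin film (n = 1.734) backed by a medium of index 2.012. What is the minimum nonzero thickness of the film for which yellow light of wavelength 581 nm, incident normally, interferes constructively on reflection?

At the upper boundary (n = 1.201 to n = 1.734) the reflected ray undergoes a half-wave phase shift.
Ray reflecting at the bottom interface goes from n = 1.734 toward n = 2.012: a half-wave phase shift.
Net: no relative phase inversion (both shifts match).
So the condition for constructive reflection is 2 n t = m λ.
Minimum nonzero at m = 1: t = λ / (2 n) = 581 / (2 × 1.734) = 168 nm.

168 nm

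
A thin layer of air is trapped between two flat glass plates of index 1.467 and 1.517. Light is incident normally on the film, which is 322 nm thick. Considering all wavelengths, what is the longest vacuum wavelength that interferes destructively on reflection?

Ray reflecting at the top interface goes from n = 1.467 toward n = 1.0: no phase shift.
Ray reflecting at the bottom interface goes from n = 1.0 toward n = 1.517: a half-wave phase shift.
The two reflections differ by half a wavelength.
So the condition for destructive reflection is 2 n t = m λ.
λ = 2 n t / m. The longest wavelength is m = 1: λ = 2 × 1.0 × 322 / 1.00 = 644 nm.

644 nm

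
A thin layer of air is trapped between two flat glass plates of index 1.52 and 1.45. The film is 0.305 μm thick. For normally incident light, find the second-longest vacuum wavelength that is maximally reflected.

407 nm

At the upper boundary (n = 1.52 to n = 1.0) the reflected ray undergoes no phase shift.
Ray reflecting at the bottom interface goes from n = 1.0 toward n = 1.45: a half-wave phase shift.
The two reflections differ by half a wavelength.
So the condition for constructive reflection is 2 n t = (m + ½) λ.
λ = 2 n t / (m + ½). The second-longest wavelength is m = 1: λ = 2 × 1.0 × 305 / 1.50 = 407 nm.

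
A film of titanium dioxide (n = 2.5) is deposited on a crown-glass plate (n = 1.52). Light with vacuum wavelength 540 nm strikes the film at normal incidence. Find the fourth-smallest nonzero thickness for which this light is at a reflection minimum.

At the upper boundary (n = 1.0 to n = 2.5) the reflected ray undergoes a half-wave phase shift.
Ray reflecting at the bottom interface goes from n = 2.5 toward n = 1.52: no phase shift.
Exactly one π shift → a net half-wave offset.
So the condition for destructive reflection is 2 n t = m λ.
The fourth-smallest nonzero thickness corresponds to m = 4: t = m λ / (2 n) = 4.00 × 540 / (2 × 2.5) = 432 nm.

432 nm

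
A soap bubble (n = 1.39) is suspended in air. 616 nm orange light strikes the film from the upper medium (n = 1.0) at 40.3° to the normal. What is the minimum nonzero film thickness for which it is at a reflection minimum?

Ray reflecting at the top interface goes from n = 1.0 toward n = 1.39: a half-wave phase shift.
Bottom surface (1.39 → 1.0): reflection off a lower-index medium gives no phase shift.
The two reflections differ by half a wavelength.
With one net inversion, destructive interference in reflection requires 2 n t cos θ_r = m λ.
Snell's law: 1.0 sin 40.3° = 1.39 sin θ_r → sin θ_r = 0.465, cos θ_r = 0.885.
Minimum nonzero at m = 1: t = λ / (2 n cos θ_r) = 616 / (2 × 1.39 × 0.885) = 250 nm.

250 nm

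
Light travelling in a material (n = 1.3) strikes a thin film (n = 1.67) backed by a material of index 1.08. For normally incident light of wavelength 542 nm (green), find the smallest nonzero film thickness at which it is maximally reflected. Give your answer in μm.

0.0811 μm

Ray reflecting at the top interface goes from n = 1.3 toward n = 1.67: a half-wave phase shift.
Ray reflecting at the bottom interface goes from n = 1.67 toward n = 1.08: no phase shift.
The two reflections differ by half a wavelength.
For strong reflection here: 2 n t = (m + ½) λ.
Minimum at m = 0: t = λ / (4 n) = 542 / (4 × 1.67) = 81.1 nm.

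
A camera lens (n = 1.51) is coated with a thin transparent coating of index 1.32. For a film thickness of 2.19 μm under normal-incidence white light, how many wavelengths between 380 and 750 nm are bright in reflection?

8

At the upper boundary (n = 1.0 to n = 1.32) the reflected ray undergoes a half-wave phase shift.
At the lower boundary (n = 1.32 to n = 1.51) the reflected ray undergoes a half-wave phase shift.
The two reflections carry the same phase change, so no net offset.
So the condition for constructive reflection is 2 n t = m λ.
λ = 2 n t / m = 5782 / m nm.
m=7: 826 nm (IR); m=8: 723 nm (visible); m=9: 642 nm (visible); m=10: 578 nm (visible); m=11: 526 nm (visible); m=12: 482 nm (visible); m=13: 445 nm (visible); m=14: 413 nm (visible); m=15: 385 nm (visible); m=16: 361 nm (UV).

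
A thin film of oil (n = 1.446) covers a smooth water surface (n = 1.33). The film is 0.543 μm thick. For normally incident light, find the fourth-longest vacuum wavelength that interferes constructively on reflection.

Top surface (1.0 → 1.446): reflection off a higher-index medium gives a half-wave phase shift.
At the lower boundary (n = 1.446 to n = 1.33) the reflected ray undergoes no phase shift.
Exactly one π shift → a net half-wave offset.
With one net inversion, constructive interference in reflection requires 2 n t = (m + ½) λ.
λ = 2 n t / (m + ½). The fourth-longest wavelength is m = 3: λ = 2 × 1.446 × 543 / 3.50 = 449 nm.

449 nm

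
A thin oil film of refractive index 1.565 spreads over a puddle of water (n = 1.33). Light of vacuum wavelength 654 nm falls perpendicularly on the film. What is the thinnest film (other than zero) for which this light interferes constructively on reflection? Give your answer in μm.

0.104 μm

Top surface (1.0 → 1.565): reflection off a higher-index medium gives a half-wave phase shift.
At the lower boundary (n = 1.565 to n = 1.33) the reflected ray undergoes no phase shift.
Exactly one π shift → a net half-wave offset.
With one net inversion, constructive interference in reflection requires 2 n t = (m + ½) λ.
Minimum at m = 0: t = λ / (4 n) = 654 / (4 × 1.565) = 104 nm.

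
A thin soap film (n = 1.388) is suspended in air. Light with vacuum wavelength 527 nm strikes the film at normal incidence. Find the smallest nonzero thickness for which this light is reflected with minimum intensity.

Ray reflecting at the top interface goes from n = 1.0 toward n = 1.388: a half-wave phase shift.
Bottom surface (1.388 → 1.0): reflection off a lower-index medium gives no phase shift.
Net: one phase inversion between the two reflected rays.
For minimum reflection here: 2 n t = m λ.
The smallest nonzero thickness corresponds to m = 1: t = m λ / (2 n) = 1.00 × 527 / (2 × 1.388) = 190 nm.

190 nm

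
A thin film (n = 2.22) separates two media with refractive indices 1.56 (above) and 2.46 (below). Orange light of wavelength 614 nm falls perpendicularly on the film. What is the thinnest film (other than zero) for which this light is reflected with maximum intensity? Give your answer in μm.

0.138 μm

At the upper boundary (n = 1.56 to n = 2.22) the reflected ray undergoes a half-wave phase shift.
At the lower boundary (n = 2.22 to n = 2.46) the reflected ray undergoes a half-wave phase shift.
The two reflections carry the same phase change, so no net offset.
With no net inversion, constructive interference in reflection requires 2 n t = m λ.
Minimum nonzero at m = 1: t = λ / (2 n) = 614 / (2 × 2.22) = 138 nm.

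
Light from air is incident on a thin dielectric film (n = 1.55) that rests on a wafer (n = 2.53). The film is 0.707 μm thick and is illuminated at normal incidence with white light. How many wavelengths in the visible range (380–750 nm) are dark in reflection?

3

Ray reflecting at the top interface goes from n = 1.0 toward n = 1.55: a half-wave phase shift.
At the lower boundary (n = 1.55 to n = 2.53) the reflected ray undergoes a half-wave phase shift.
Net: no relative phase inversion (both shifts match).
With no net inversion, destructive interference in reflection requires 2 n t = (m + ½) λ.
λ = 2 n t / (m + ½) = 2192 / (m + ½) nm.
m=2: 877 nm (IR); m=3: 626 nm (visible); m=4: 487 nm (visible); m=5: 398 nm (visible); m=6: 337 nm (UV).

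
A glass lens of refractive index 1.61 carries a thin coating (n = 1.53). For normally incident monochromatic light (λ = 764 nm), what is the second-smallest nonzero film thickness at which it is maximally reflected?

499 nm

At the upper boundary (n = 1.0 to n = 1.53) the reflected ray undergoes a half-wave phase shift.
At the lower boundary (n = 1.53 to n = 1.61) the reflected ray undergoes a half-wave phase shift.
The two reflections carry the same phase change, so no net offset.
For maximum reflection here: 2 n t = m λ.
The second-smallest nonzero thickness corresponds to m = 2: t = m λ / (2 n) = 2.00 × 764 / (2 × 1.53) = 499 nm.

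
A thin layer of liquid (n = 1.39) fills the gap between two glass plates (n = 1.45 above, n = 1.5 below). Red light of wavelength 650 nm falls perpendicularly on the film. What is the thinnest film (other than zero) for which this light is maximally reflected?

Top surface (1.45 → 1.39): reflection off a lower-index medium gives no phase shift.
At the lower boundary (n = 1.39 to n = 1.5) the reflected ray undergoes a half-wave phase shift.
Exactly one π shift → a net half-wave offset.
For maximum reflection here: 2 n t = (m + ½) λ.
Minimum at m = 0: t = λ / (4 n) = 650 / (4 × 1.39) = 117 nm.

117 nm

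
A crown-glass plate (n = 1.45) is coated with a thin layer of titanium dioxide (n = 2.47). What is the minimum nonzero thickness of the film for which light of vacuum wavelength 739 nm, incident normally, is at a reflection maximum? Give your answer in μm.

0.0748 μm

At the upper boundary (n = 1.0 to n = 2.47) the reflected ray undergoes a half-wave phase shift.
At the lower boundary (n = 2.47 to n = 1.45) the reflected ray undergoes no phase shift.
Exactly one π shift → a net half-wave offset.
With one net inversion, constructive interference in reflection requires 2 n t = (m + ½) λ.
Minimum at m = 0: t = λ / (4 n) = 739 / (4 × 2.47) = 74.8 nm.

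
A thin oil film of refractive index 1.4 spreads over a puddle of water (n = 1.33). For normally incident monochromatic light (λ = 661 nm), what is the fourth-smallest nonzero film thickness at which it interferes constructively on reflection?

826 nm

At the upper boundary (n = 1.0 to n = 1.4) the reflected ray undergoes a half-wave phase shift.
At the lower boundary (n = 1.4 to n = 1.33) the reflected ray undergoes no phase shift.
The two reflections differ by half a wavelength.
For strong reflection here: 2 n t = (m + ½) λ.
The fourth-smallest nonzero thickness corresponds to m = 3: t = (m + ½) λ / (2 n) = 3.50 × 661 / (2 × 1.4) = 826 nm.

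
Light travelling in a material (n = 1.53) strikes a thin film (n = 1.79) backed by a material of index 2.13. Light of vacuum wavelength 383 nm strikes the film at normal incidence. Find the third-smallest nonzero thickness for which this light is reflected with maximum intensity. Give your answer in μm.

Top surface (1.53 → 1.79): reflection off a higher-index medium gives a half-wave phase shift.
Ray reflecting at the bottom interface goes from n = 1.79 toward n = 2.13: a half-wave phase shift.
Zero or two π shifts → no net half-wave offset.
With no net inversion, constructive interference in reflection requires 2 n t = m λ.
The third-smallest nonzero thickness corresponds to m = 3: t = m λ / (2 n) = 3.00 × 383 / (2 × 1.79) = 321 nm.

0.321 μm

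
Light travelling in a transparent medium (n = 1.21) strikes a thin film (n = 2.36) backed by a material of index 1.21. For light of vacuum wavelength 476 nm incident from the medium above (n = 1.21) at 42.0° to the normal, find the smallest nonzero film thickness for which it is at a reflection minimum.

At the upper boundary (n = 1.21 to n = 2.36) the reflected ray undergoes a half-wave phase shift.
Bottom surface (2.36 → 1.21): reflection off a lower-index medium gives no phase shift.
Net: one phase inversion between the two reflected rays.
With one net inversion, destructive interference in reflection requires 2 n t cos θ_r = m λ.
Snell's law: 1.21 sin 42.0° = 2.36 sin θ_r → sin θ_r = 0.343, cos θ_r = 0.939.
Minimum nonzero at m = 1: t = λ / (2 n cos θ_r) = 476 / (2 × 2.36 × 0.939) = 107 nm.

107 nm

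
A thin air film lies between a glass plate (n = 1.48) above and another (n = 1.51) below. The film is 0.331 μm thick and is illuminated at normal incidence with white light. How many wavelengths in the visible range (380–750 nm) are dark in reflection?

At the upper boundary (n = 1.48 to n = 1.0) the reflected ray undergoes no phase shift.
At the lower boundary (n = 1.0 to n = 1.51) the reflected ray undergoes a half-wave phase shift.
Net: one phase inversion between the two reflected rays.
With one net inversion, destructive interference in reflection requires 2 n t = m λ.
λ = 2 n t / m = 662 / m nm.
m=1: 662 nm (visible); m=2: 331 nm (UV).

1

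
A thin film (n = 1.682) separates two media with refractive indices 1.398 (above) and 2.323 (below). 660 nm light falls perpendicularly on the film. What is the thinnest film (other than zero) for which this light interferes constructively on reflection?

Ray reflecting at the top interface goes from n = 1.398 toward n = 1.682: a half-wave phase shift.
Ray reflecting at the bottom interface goes from n = 1.682 toward n = 2.323: a half-wave phase shift.
Net: no relative phase inversion (both shifts match).
So the condition for constructive reflection is 2 n t = m λ.
Minimum nonzero at m = 1: t = λ / (2 n) = 660 / (2 × 1.682) = 196 nm.

196 nm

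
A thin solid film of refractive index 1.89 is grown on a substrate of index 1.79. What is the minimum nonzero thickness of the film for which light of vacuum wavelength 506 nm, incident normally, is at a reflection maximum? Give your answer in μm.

At the upper boundary (n = 1.0 to n = 1.89) the reflected ray undergoes a half-wave phase shift.
At the lower boundary (n = 1.89 to n = 1.79) the reflected ray undergoes no phase shift.
The two reflections differ by half a wavelength.
With one net inversion, constructive interference in reflection requires 2 n t = (m + ½) λ.
Minimum at m = 0: t = λ / (4 n) = 506 / (4 × 1.89) = 66.9 nm.

0.0669 μm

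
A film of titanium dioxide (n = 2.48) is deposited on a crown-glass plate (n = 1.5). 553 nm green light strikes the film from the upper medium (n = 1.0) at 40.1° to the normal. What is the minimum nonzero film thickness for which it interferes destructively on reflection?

115 nm

Top surface (1.0 → 2.48): reflection off a higher-index medium gives a half-wave phase shift.
At the lower boundary (n = 2.48 to n = 1.5) the reflected ray undergoes no phase shift.
Net: one phase inversion between the two reflected rays.
So the condition for destructive reflection is 2 n t cos θ_r = m λ.
Snell's law: 1.0 sin 40.1° = 2.48 sin θ_r → sin θ_r = 0.260, cos θ_r = 0.966.
Minimum nonzero at m = 1: t = λ / (2 n cos θ_r) = 553 / (2 × 2.48 × 0.966) = 115 nm.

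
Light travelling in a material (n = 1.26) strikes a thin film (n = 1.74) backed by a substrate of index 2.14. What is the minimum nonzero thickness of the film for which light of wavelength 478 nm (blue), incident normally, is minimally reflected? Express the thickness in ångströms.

At the upper boundary (n = 1.26 to n = 1.74) the reflected ray undergoes a half-wave phase shift.
At the lower boundary (n = 1.74 to n = 2.14) the reflected ray undergoes a half-wave phase shift.
Net: no relative phase inversion (both shifts match).
So the condition for destructive reflection is 2 n t = (m + ½) λ.
Minimum at m = 0: t = λ / (4 n) = 478 / (4 × 1.74) = 68.7 nm.

687 Å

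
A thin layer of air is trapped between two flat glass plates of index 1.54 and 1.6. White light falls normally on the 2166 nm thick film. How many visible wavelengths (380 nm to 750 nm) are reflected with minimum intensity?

Ray reflecting at the top interface goes from n = 1.54 toward n = 1.0: no phase shift.
At the lower boundary (n = 1.0 to n = 1.6) the reflected ray undergoes a half-wave phase shift.
Net: one phase inversion between the two reflected rays.
For weak reflection here: 2 n t = m λ.
λ = 2 n t / m = 4332 / m nm.
m=5: 866 nm (IR); m=6: 722 nm (visible); m=7: 619 nm (visible); m=8: 542 nm (visible); m=9: 481 nm (visible); m=10: 433 nm (visible); m=11: 394 nm (visible); m=12: 361 nm (UV).

6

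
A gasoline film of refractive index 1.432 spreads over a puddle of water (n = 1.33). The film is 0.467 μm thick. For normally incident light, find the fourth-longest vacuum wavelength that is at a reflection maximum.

Ray reflecting at the top interface goes from n = 1.0 toward n = 1.432: a half-wave phase shift.
Ray reflecting at the bottom interface goes from n = 1.432 toward n = 1.33: no phase shift.
Net: one phase inversion between the two reflected rays.
For strong reflection here: 2 n t = (m + ½) λ.
λ = 2 n t / (m + ½). The fourth-longest wavelength is m = 3: λ = 2 × 1.432 × 467 / 3.50 = 382 nm.

382 nm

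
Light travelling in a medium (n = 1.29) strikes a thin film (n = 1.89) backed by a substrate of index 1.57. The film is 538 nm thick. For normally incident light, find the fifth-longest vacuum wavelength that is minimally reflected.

407 nm

At the upper boundary (n = 1.29 to n = 1.89) the reflected ray undergoes a half-wave phase shift.
At the lower boundary (n = 1.89 to n = 1.57) the reflected ray undergoes no phase shift.
Net: one phase inversion between the two reflected rays.
With one net inversion, destructive interference in reflection requires 2 n t = m λ.
λ = 2 n t / m. The fifth-longest wavelength is m = 5: λ = 2 × 1.89 × 538 / 5.00 = 407 nm.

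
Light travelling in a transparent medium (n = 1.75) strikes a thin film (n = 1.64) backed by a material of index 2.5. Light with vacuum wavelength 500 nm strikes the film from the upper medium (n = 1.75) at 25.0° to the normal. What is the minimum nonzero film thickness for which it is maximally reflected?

At the upper boundary (n = 1.75 to n = 1.64) the reflected ray undergoes no phase shift.
Bottom surface (1.64 → 2.5): reflection off a higher-index medium gives a half-wave phase shift.
Exactly one π shift → a net half-wave offset.
With one net inversion, constructive interference in reflection requires 2 n t cos θ_r = (m + ½) λ.
Snell's law: 1.75 sin 25.0° = 1.64 sin θ_r → sin θ_r = 0.451, cos θ_r = 0.893.
Minimum at m = 0: t = λ / (4 n cos θ_r) = 500 / (4 × 1.64 × 0.893) = 85.4 nm.

85.4 nm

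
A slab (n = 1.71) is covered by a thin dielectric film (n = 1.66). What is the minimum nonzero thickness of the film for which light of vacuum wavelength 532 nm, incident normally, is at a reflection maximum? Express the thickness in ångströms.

1602 Å

At the upper boundary (n = 1.0 to n = 1.66) the reflected ray undergoes a half-wave phase shift.
At the lower boundary (n = 1.66 to n = 1.71) the reflected ray undergoes a half-wave phase shift.
The two reflections carry the same phase change, so no net offset.
So the condition for constructive reflection is 2 n t = m λ.
Minimum nonzero at m = 1: t = λ / (2 n) = 532 / (2 × 1.66) = 160 nm.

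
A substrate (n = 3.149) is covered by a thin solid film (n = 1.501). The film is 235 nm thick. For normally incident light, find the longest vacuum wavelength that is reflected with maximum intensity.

Top surface (1.0 → 1.501): reflection off a higher-index medium gives a half-wave phase shift.
Bottom surface (1.501 → 3.149): reflection off a higher-index medium gives a half-wave phase shift.
Net: no relative phase inversion (both shifts match).
So the condition for constructive reflection is 2 n t = m λ.
λ = 2 n t / m. The longest wavelength is m = 1: λ = 2 × 1.501 × 235 / 1.00 = 705 nm.

705 nm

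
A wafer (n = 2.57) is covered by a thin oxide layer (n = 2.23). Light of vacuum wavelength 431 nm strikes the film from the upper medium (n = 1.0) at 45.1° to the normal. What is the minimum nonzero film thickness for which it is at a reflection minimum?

51.0 nm

At the upper boundary (n = 1.0 to n = 2.23) the reflected ray undergoes a half-wave phase shift.
Bottom surface (2.23 → 2.57): reflection off a higher-index medium gives a half-wave phase shift.
The two reflections carry the same phase change, so no net offset.
For minimum reflection here: 2 n t cos θ_r = (m + ½) λ.
Snell's law: 1.0 sin 45.1° = 2.23 sin θ_r → sin θ_r = 0.318, cos θ_r = 0.948.
Minimum at m = 0: t = λ / (4 n cos θ_r) = 431 / (4 × 2.23 × 0.948) = 51.0 nm.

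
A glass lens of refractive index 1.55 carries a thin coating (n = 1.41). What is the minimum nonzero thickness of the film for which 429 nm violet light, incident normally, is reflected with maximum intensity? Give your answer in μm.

Top surface (1.0 → 1.41): reflection off a higher-index medium gives a half-wave phase shift.
Bottom surface (1.41 → 1.55): reflection off a higher-index medium gives a half-wave phase shift.
The two reflections carry the same phase change, so no net offset.
So the condition for constructive reflection is 2 n t = m λ.
Minimum nonzero at m = 1: t = λ / (2 n) = 429 / (2 × 1.41) = 152 nm.

0.152 μm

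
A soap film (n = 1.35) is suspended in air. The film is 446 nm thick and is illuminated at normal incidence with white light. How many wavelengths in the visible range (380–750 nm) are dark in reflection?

2

Top surface (1.0 → 1.35): reflection off a higher-index medium gives a half-wave phase shift.
At the lower boundary (n = 1.35 to n = 1.0) the reflected ray undergoes no phase shift.
Net: one phase inversion between the two reflected rays.
With one net inversion, destructive interference in reflection requires 2 n t = m λ.
λ = 2 n t / m = 1204 / m nm.
m=1: 1204 nm (IR); m=2: 602 nm (visible); m=3: 401 nm (visible); m=4: 301 nm (UV).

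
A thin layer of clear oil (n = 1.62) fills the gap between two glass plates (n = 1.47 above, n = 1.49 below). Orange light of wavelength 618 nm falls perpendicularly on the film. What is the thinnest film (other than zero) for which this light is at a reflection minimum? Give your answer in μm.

0.191 μm

At the upper boundary (n = 1.47 to n = 1.62) the reflected ray undergoes a half-wave phase shift.
Bottom surface (1.62 → 1.49): reflection off a lower-index medium gives no phase shift.
Net: one phase inversion between the two reflected rays.
With one net inversion, destructive interference in reflection requires 2 n t = m λ.
Minimum nonzero at m = 1: t = λ / (2 n) = 618 / (2 × 1.62) = 191 nm.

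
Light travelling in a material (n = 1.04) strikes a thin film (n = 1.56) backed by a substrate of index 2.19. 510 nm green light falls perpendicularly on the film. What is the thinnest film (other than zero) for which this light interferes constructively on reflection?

Ray reflecting at the top interface goes from n = 1.04 toward n = 1.56: a half-wave phase shift.
Ray reflecting at the bottom interface goes from n = 1.56 toward n = 2.19: a half-wave phase shift.
Zero or two π shifts → no net half-wave offset.
With no net inversion, constructive interference in reflection requires 2 n t = m λ.
Minimum nonzero at m = 1: t = λ / (2 n) = 510 / (2 × 1.56) = 163 nm.

163 nm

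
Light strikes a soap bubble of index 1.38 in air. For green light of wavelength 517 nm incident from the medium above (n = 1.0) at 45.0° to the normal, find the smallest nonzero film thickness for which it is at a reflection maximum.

109 nm

Top surface (1.0 → 1.38): reflection off a higher-index medium gives a half-wave phase shift.
At the lower boundary (n = 1.38 to n = 1.0) the reflected ray undergoes no phase shift.
Exactly one π shift → a net half-wave offset.
With one net inversion, constructive interference in reflection requires 2 n t cos θ_r = (m + ½) λ.
Snell's law: 1.0 sin 45.0° = 1.38 sin θ_r → sin θ_r = 0.512, cos θ_r = 0.859.
Minimum at m = 0: t = λ / (4 n cos θ_r) = 517 / (4 × 1.38 × 0.859) = 109 nm.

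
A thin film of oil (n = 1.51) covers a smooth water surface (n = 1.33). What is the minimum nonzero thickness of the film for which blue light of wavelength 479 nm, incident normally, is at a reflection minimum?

Ray reflecting at the top interface goes from n = 1.0 toward n = 1.51: a half-wave phase shift.
Ray reflecting at the bottom interface goes from n = 1.51 toward n = 1.33: no phase shift.
Net: one phase inversion between the two reflected rays.
With one net inversion, destructive interference in reflection requires 2 n t = m λ.
Minimum nonzero at m = 1: t = λ / (2 n) = 479 / (2 × 1.51) = 159 nm.

159 nm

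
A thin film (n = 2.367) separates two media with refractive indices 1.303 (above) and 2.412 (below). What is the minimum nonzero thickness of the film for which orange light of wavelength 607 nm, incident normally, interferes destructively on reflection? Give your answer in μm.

0.0641 μm

Top surface (1.303 → 2.367): reflection off a higher-index medium gives a half-wave phase shift.
Bottom surface (2.367 → 2.412): reflection off a higher-index medium gives a half-wave phase shift.
Net: no relative phase inversion (both shifts match).
So the condition for destructive reflection is 2 n t = (m + ½) λ.
Minimum at m = 0: t = λ / (4 n) = 607 / (4 × 2.367) = 64.1 nm.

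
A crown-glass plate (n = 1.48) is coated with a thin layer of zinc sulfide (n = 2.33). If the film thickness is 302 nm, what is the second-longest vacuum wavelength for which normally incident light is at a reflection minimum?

Ray reflecting at the top interface goes from n = 1.0 toward n = 2.33: a half-wave phase shift.
Ray reflecting at the bottom interface goes from n = 2.33 toward n = 1.48: no phase shift.
Net: one phase inversion between the two reflected rays.
So the condition for destructive reflection is 2 n t = m λ.
λ = 2 n t / m. The second-longest wavelength is m = 2: λ = 2 × 2.33 × 302 / 2.00 = 704 nm.

704 nm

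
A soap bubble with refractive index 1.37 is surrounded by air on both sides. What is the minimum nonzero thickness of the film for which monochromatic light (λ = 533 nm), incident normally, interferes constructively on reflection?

97.3 nm

Ray reflecting at the top interface goes from n = 1.0 toward n = 1.37: a half-wave phase shift.
Ray reflecting at the bottom interface goes from n = 1.37 toward n = 1.0: no phase shift.
The two reflections differ by half a wavelength.
With one net inversion, constructive interference in reflection requires 2 n t = (m + ½) λ.
Minimum at m = 0: t = λ / (4 n) = 533 / (4 × 1.37) = 97.3 nm.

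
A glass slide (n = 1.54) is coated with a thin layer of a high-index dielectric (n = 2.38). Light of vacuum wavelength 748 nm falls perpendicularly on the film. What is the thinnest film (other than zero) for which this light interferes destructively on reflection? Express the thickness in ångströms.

At the upper boundary (n = 1.0 to n = 2.38) the reflected ray undergoes a half-wave phase shift.
Bottom surface (2.38 → 1.54): reflection off a lower-index medium gives no phase shift.
Exactly one π shift → a net half-wave offset.
So the condition for destructive reflection is 2 n t = m λ.
Minimum nonzero at m = 1: t = λ / (2 n) = 748 / (2 × 2.38) = 157 nm.

1571 Å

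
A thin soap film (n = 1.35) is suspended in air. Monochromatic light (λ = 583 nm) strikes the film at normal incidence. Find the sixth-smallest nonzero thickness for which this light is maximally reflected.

1188 nm

Ray reflecting at the top interface goes from n = 1.0 toward n = 1.35: a half-wave phase shift.
Ray reflecting at the bottom interface goes from n = 1.35 toward n = 1.0: no phase shift.
The two reflections differ by half a wavelength.
With one net inversion, constructive interference in reflection requires 2 n t = (m + ½) λ.
The sixth-smallest nonzero thickness corresponds to m = 5: t = (m + ½) λ / (2 n) = 5.50 × 583 / (2 × 1.35) = 1188 nm.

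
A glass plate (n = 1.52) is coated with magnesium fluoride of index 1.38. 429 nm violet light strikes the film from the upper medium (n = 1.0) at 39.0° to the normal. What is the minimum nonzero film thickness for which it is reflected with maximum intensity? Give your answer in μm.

Ray reflecting at the top interface goes from n = 1.0 toward n = 1.38: a half-wave phase shift.
At the lower boundary (n = 1.38 to n = 1.52) the reflected ray undergoes a half-wave phase shift.
The two reflections carry the same phase change, so no net offset.
For strong reflection here: 2 n t cos θ_r = m λ.
Snell's law: 1.0 sin 39.0° = 1.38 sin θ_r → sin θ_r = 0.456, cos θ_r = 0.890.
Minimum nonzero at m = 1: t = λ / (2 n cos θ_r) = 429 / (2 × 1.38 × 0.890) = 175 nm.

0.175 μm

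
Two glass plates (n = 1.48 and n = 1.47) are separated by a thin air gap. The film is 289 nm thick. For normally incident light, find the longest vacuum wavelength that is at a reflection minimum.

578 nm

Ray reflecting at the top interface goes from n = 1.48 toward n = 1.0: no phase shift.
At the lower boundary (n = 1.0 to n = 1.47) the reflected ray undergoes a half-wave phase shift.
The two reflections differ by half a wavelength.
With one net inversion, destructive interference in reflection requires 2 n t = m λ.
λ = 2 n t / m. The longest wavelength is m = 1: λ = 2 × 1.0 × 289 / 1.00 = 578 nm.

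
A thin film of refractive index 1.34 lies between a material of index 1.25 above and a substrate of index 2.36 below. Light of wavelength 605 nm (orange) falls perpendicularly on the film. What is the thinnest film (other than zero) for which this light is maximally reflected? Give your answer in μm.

Ray reflecting at the top interface goes from n = 1.25 toward n = 1.34: a half-wave phase shift.
At the lower boundary (n = 1.34 to n = 2.36) the reflected ray undergoes a half-wave phase shift.
Net: no relative phase inversion (both shifts match).
With no net inversion, constructive interference in reflection requires 2 n t = m λ.
Minimum nonzero at m = 1: t = λ / (2 n) = 605 / (2 × 1.34) = 226 nm.

0.226 μm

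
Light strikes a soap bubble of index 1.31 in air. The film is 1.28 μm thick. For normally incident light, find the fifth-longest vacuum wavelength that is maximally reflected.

745 nm

Ray reflecting at the top interface goes from n = 1.0 toward n = 1.31: a half-wave phase shift.
Bottom surface (1.31 → 1.0): reflection off a lower-index medium gives no phase shift.
The two reflections differ by half a wavelength.
So the condition for constructive reflection is 2 n t = (m + ½) λ.
λ = 2 n t / (m + ½). The fifth-longest wavelength is m = 4: λ = 2 × 1.31 × 1280 / 4.50 = 745 nm.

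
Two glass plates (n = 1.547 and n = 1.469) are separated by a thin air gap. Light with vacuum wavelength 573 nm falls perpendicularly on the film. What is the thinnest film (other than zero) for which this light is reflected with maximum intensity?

Ray reflecting at the top interface goes from n = 1.547 toward n = 1.0: no phase shift.
At the lower boundary (n = 1.0 to n = 1.469) the reflected ray undergoes a half-wave phase shift.
The two reflections differ by half a wavelength.
For strong reflection here: 2 n t = (m + ½) λ.
Minimum at m = 0: t = λ / (4 n) = 573 / (4 × 1.0) = 143 nm.

143 nm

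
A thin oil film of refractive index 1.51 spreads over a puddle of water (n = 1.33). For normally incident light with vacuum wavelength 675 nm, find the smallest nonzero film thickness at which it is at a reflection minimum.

224 nm

At the upper boundary (n = 1.0 to n = 1.51) the reflected ray undergoes a half-wave phase shift.
Ray reflecting at the bottom interface goes from n = 1.51 toward n = 1.33: no phase shift.
Net: one phase inversion between the two reflected rays.
So the condition for destructive reflection is 2 n t = m λ.
Minimum nonzero at m = 1: t = λ / (2 n) = 675 / (2 × 1.51) = 224 nm.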